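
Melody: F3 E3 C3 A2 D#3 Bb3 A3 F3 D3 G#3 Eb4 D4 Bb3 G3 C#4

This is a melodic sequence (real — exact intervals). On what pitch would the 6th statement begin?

Gb5

The 5-note cells begin on F3, Bb3, Eb4 — each up a 4th from the last.
Continuing: Ab4 → Db5 → Gb5. Statement 6 starts on Gb5.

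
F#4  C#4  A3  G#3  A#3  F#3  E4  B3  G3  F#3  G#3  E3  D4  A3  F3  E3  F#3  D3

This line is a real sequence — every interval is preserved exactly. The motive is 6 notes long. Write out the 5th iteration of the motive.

Bb3 F3 Db3 C3 D3 Bb2

Unit = 6 notes; the statements start on F#4, E4, D4, moving down a 2nd each time.
Extending down a 2nd: C4 → Bb3.
So cell 5 is Bb3 F3 Db3 C3 D3 Bb2.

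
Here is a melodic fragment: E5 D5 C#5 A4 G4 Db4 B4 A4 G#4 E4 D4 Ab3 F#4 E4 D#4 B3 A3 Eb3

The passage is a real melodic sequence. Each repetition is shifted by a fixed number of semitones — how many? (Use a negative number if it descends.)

-5

Unit = 6 notes; the statements start on E5, B4, F#4, moving down a 4th each time.
Counting half-steps from E5 to B4: -5.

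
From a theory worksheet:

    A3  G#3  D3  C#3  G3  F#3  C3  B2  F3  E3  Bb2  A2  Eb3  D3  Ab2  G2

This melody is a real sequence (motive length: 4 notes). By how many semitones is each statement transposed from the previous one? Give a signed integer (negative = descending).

Taking 4-note groups, the heads are A3, G3, F3, Eb3: the pattern moves down a 2nd.
Counting half-steps from A3 to G3: -2.

-2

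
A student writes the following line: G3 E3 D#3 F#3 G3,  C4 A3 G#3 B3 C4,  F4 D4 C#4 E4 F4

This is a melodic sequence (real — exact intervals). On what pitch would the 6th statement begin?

Ab5

The 5-note cells begin on G3, C4, F4 — each up a 4th from the last.
Extending the heads up a 4th: Bb4 → Eb5 → Ab5.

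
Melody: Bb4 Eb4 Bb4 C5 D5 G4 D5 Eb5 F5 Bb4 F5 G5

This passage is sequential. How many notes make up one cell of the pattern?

There are 12 notes; a 4-note unit gives 3 cells:
Bb4 Eb4 Bb4 C5 | D5 G4 D5 Eb5 | F5 Bb4 F5 G5
Each cell is the previous one up a 3rd — so the unit is 4 notes.

4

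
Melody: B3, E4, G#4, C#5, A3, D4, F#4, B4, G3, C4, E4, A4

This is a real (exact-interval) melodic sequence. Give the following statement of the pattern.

F3 Bb3 D4 G4

Unit = 4 notes; the statements start on B3, A3, G3, moving down a 2nd each time.
So cell 4 is F3 Bb3 D4 G4.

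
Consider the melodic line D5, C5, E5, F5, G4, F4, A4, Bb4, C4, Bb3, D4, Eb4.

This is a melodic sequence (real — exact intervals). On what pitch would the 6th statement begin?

Eb2

Unit = 4 notes; the statements start on D5, G4, C4, moving down a 5th each time.
Extending the heads down a 5th: F3 → Bb2 → Eb2.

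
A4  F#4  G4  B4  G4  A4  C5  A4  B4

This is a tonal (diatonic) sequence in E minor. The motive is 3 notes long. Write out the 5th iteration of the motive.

Taking 3-note groups, the heads are A4, B4, C5: the pattern moves up a 2nd.
Extending up a 2nd: D5 → E5.
So cell 5 is E5 C5 D5.

E5 C5 D5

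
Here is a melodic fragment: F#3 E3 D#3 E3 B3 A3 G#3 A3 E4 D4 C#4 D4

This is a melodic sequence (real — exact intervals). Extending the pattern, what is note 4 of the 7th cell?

Bb5

Grouping in 4s, the 4th note of each cell is E3, A3, D4.
Each moves up a 4th. Continuing: G4 → C5 → F5 → Bb5.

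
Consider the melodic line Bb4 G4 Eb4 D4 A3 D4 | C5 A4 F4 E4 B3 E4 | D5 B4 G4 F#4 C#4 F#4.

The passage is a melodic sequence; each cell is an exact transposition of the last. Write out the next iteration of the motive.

Unit = 6 notes; the statements start on Bb4, C5, D5, moving up a 2nd each time.
Statement 4 starts on E5 and keeps the same exact contour: E5 C#5 A4 G#4 D#4 G#4.

E5 C#5 A4 G#4 D#4 G#4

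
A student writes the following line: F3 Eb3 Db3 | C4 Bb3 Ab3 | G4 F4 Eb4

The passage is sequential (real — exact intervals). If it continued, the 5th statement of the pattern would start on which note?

A5

With a 3-note motive the entries are F3, C4, G4, each up a 5th from the previous.
Continuing: D5 → A5. Statement 5 starts on A5.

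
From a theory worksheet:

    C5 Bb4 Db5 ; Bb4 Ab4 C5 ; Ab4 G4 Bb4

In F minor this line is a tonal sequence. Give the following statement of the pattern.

G4 F4 Ab4

Unit = 3 notes; the statements start on C5, Bb4, Ab4, moving down a 2nd each time.
From G4 the diatonic shape gives G4 F4 Ab4.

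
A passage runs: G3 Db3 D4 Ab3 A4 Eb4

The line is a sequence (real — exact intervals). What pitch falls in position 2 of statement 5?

With 2-note cells, note 2 of each statement runs Db3, Ab3, Eb4.
Carrying that up a 5th forward: Bb4 → F5.

F5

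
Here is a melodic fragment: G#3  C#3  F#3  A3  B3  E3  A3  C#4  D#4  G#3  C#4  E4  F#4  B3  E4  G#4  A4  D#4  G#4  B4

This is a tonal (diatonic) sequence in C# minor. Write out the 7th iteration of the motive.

E5 A4 D#5 F#5

Taking 4-note groups, the heads are G#3, B3, D#4, F#4, A4: the pattern moves up a 3rd.
Extending up a 3rd: C#5 → E5.
Statement 7 starts on E5 and keeps the same diatonic contour: E5 A4 D#5 F#5.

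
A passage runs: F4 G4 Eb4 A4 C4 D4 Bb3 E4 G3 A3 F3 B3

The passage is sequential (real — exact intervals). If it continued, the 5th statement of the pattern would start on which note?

A2

With a 4-note motive the entries are F4, C4, G3, each down a 4th from the previous.
Extending the heads down a 4th: D3 → A2.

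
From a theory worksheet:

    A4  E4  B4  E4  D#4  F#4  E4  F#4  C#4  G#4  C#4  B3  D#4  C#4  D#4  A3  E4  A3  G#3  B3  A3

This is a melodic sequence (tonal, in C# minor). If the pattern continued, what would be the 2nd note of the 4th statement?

Grouping in 7s, the 2nd note of each cell is E4, C#4, A3.
From A3, down a 3rd gives F#3.

F#3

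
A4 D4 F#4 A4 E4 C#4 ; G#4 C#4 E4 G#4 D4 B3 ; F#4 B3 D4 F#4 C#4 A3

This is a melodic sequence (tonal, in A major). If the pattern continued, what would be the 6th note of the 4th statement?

G#3

Grouping in 6s, the 6th note of each cell is C#4, B3, A3.
Each moves down a 2nd; the next is G#3.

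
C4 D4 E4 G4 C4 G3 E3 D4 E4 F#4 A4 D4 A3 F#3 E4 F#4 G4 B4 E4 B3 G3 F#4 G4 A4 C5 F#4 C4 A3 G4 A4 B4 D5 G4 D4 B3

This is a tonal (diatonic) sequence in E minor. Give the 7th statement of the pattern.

The 7-note cells begin on C4, D4, E4, F#4, G4 — each up a 2nd from the last.
Extending up a 2nd: A4 → B4.
So cell 7 is B4 C5 D5 F#5 B4 F#4 D4.

B4 C5 D5 F#5 B4 F#4 D4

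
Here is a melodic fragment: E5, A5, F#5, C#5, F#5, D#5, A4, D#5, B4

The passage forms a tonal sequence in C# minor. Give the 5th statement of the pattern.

Taking 3-note groups, the heads are E5, C#5, A4: the pattern moves down a 3rd.
Extending down a 3rd: F#4 → D#4.
So cell 5 is D#4 G#4 E4.

D#4 G#4 E4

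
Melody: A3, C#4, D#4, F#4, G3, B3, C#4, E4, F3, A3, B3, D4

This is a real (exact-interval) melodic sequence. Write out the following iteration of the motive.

Eb3 G3 A3 C4

Taking 4-note groups, the heads are A3, G3, F3: the pattern moves down a 2nd.
Statement 4 starts on Eb3 and keeps the same exact contour: Eb3 G3 A3 C4.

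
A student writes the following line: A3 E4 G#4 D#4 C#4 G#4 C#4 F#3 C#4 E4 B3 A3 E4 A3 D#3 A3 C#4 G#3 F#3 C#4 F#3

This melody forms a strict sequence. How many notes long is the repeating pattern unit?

There are 21 notes; a 7-note unit gives 3 cells:
A3 E4 G#4 D#4 C#4 G#4 C#4 | F#3 C#4 E4 B3 A3 E4 A3 | D#3 A3 C#4 G#3 F#3 C#4 F#3
That's a consistent down a 3rd shift per cell, and no other grouping gives one.

7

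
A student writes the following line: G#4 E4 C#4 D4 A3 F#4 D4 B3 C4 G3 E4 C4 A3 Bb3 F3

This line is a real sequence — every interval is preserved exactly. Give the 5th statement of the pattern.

Unit = 5 notes; the statements start on G#4, F#4, E4, moving down a 2nd each time.
Carrying on: D4 → C4.
Statement 5 starts on C4 and keeps the same exact contour: C4 Ab3 F3 Gb3 Db3.

C4 Ab3 F3 Gb3 Db3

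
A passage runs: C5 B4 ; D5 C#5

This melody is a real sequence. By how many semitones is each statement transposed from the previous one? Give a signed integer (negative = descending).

2

Unit = 2 notes; the statements start on C5, D5, moving up a 2nd each time.
Counting half-steps from C5 to D5: 2.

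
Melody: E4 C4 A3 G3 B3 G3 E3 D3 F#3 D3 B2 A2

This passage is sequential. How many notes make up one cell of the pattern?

4

Try groups of 4 (3 cells in 12 notes):
E4 C4 A3 G3 | B3 G3 E3 D3 | F#3 D3 B2 A2
Every group is a transposition down a 4th of the one before; no shorter unit works.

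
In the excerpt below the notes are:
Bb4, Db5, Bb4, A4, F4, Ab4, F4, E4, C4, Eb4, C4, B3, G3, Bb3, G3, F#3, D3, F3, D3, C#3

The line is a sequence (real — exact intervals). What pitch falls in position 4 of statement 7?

D#2

The unit is 4 notes. Position-4 pitches of the 5 shown cells: A4, E4, B3, F#3, C#3.
Carrying that down a 4th forward: G#2 → D#2.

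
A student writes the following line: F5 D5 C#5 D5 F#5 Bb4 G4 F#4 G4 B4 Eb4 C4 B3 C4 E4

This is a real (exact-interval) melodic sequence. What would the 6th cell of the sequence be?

The 5-note cells begin on F5, Bb4, Eb4 — each down a 5th from the last.
Carrying on: Ab3 → Db3 → Gb2.
So cell 6 is Gb2 Eb2 D2 Eb2 G2.

Gb2 Eb2 D2 Eb2 G2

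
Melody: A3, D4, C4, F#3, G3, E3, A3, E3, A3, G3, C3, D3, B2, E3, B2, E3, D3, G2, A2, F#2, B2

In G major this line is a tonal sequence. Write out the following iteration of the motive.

F#2 B2 A2 D2 E2 C2 F#2

The 7-note cells begin on A3, E3, B2 — each down a 4th from the last.
From F#2 the diatonic shape gives F#2 B2 A2 D2 E2 C2 F#2.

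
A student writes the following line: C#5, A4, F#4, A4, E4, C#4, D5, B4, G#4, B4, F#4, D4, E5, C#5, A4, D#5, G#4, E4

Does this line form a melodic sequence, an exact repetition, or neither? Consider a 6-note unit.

Note 4 of cell 3 is D#5; if this were a sequence it would be C#5. No unit length gives a consistent transposition pattern.

neither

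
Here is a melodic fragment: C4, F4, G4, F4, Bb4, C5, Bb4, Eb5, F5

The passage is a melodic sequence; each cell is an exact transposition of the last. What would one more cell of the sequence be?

Unit = 3 notes; the statements start on C4, F4, Bb4, moving up a 4th each time.
Statement 4 starts on Eb5 and keeps the same exact contour: Eb5 Ab5 Bb5.

Eb5 Ab5 Bb5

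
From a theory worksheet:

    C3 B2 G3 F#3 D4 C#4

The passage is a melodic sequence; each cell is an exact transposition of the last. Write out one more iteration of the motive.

Taking 2-note groups, the heads are C3, G3, D4: the pattern moves up a 5th.
Statement 4 starts on A4 and keeps the same exact contour: A4 G#4.

A4 G#4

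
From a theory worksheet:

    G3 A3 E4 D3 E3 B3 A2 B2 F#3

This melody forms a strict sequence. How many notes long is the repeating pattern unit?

Try groups of 3 (3 cells in 9 notes):
G3 A3 E4 | D3 E3 B3 | A2 B2 F#3
That's a consistent down a 4th shift per cell, and no other grouping gives one.

3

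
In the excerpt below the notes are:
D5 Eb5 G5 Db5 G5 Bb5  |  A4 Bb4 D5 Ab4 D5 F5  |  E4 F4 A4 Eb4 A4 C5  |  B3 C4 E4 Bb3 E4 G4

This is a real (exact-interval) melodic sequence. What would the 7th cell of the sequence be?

With a 6-note motive the entries are D5, A4, E4, B3, each down a 4th from the previous.
Carrying on: F#3 → C#3 → G#2.
From G#2 the exact shape gives G#2 A2 C#3 G2 C#3 E3.

G#2 A2 C#3 G2 C#3 E3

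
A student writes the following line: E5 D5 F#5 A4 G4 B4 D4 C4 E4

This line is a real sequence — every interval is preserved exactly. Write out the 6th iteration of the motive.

With a 3-note motive the entries are E5, A4, D4, each down a 5th from the previous.
Continuing the starts: G3 → C3 → F2.
From F2 the exact shape gives F2 Eb2 G2.

F2 Eb2 G2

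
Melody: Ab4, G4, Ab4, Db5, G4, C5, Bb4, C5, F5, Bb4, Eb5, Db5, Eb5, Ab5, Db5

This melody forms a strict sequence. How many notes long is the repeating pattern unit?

5

There are 15 notes; a 5-note unit gives 3 cells:
Ab4 G4 Ab4 Db5 G4 | C5 Bb4 C5 F5 Bb4 | Eb5 Db5 Eb5 Ab5 Db5
Each cell is the previous one up a 3rd — so the unit is 5 notes.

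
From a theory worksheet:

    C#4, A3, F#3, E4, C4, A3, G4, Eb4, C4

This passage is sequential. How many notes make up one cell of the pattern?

9 notes total. Splitting into 3 groups of 3:
C#4 A3 F#3 | E4 C4 A3 | G4 Eb4 C4
That's a consistent up a 3rd shift per cell, and no other grouping gives one.

3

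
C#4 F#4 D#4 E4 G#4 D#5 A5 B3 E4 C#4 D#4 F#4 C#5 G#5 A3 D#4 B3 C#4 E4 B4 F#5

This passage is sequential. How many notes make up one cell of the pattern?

Try groups of 7 (3 cells in 21 notes):
C#4 F#4 D#4 E4 G#4 D#5 A5 | B3 E4 C#4 D#4 F#4 C#5 G#5 | A3 D#4 B3 C#4 E4 B4 F#5
Each cell is the previous one down a 2nd — so the unit is 7 notes.

7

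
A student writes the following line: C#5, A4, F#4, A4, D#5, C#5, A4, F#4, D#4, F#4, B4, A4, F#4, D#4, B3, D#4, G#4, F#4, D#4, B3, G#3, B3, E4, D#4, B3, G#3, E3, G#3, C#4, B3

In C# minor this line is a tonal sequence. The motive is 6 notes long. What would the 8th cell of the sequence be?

Unit = 6 notes; the statements start on C#5, A4, F#4, D#4, B3, moving down a 3rd each time.
Continuing the starts: G#3 → E3 → C#3.
So cell 8 is C#3 A2 F#2 A2 D#3 C#3.

C#3 A2 F#2 A2 D#3 C#3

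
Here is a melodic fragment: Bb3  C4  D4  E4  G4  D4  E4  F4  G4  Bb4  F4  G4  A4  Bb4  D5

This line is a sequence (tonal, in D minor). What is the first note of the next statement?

A4

The 5-note cells begin on Bb3, D4, F4 — each up a 3rd from the last.
One more step up a 3rd gives A4.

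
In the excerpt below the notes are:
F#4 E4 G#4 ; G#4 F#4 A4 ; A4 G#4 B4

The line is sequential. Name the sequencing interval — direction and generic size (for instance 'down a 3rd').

Taking 3-note groups, the heads are F#4, G#4, A4: the pattern moves up a 2nd.
F#4 to G#4 is up a 2nd.

up a 2nd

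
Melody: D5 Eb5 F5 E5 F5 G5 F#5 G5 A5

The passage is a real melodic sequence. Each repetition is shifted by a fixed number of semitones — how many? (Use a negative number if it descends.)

2

Taking 3-note groups, the heads are D5, E5, F#5: the pattern moves up a 2nd.
D5→E5 is 76 − 74 = 2 semitones.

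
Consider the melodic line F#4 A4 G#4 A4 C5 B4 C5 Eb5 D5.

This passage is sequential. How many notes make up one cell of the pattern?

3

9 notes total. Splitting into 3 groups of 3:
F#4 A4 G#4 | A4 C5 B4 | C5 Eb5 D5
Each cell is the previous one up a 3rd — so the unit is 3 notes.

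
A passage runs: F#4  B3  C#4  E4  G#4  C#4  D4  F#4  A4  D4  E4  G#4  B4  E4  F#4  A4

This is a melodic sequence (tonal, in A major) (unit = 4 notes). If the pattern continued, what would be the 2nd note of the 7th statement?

A4

With 4-note cells, note 2 of each statement runs B3, C#4, D4, E4.
Extending up a 2nd: F#4 → G#4 → A4.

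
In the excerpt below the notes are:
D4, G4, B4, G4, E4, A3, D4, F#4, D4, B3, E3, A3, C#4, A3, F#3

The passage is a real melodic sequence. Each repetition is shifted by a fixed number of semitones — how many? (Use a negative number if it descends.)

-5

With a 5-note motive the entries are D4, A3, E3, each down a 4th from the previous.
Counting half-steps from D4 to A3: -5.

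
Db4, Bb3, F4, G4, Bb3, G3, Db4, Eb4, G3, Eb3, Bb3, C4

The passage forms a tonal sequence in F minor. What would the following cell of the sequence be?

Eb3 C3 G3 Ab3

Unit = 4 notes; the statements start on Db4, Bb3, G3, moving down a 3rd each time.
So cell 4 is Eb3 C3 G3 Ab3.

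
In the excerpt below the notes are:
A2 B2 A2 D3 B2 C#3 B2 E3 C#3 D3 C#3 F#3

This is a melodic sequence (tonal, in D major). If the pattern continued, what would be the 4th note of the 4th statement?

Grouping in 4s, the 4th note of each cell is D3, E3, F#3.
One more up a 2nd gives G3.

G3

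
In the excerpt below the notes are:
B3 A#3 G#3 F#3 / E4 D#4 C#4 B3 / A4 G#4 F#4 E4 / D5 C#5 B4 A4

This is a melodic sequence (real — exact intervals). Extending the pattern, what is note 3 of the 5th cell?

E5

Grouping in 4s, the 3rd note of each cell is G#3, C#4, F#4, B4.
From B4, up a 4th gives E5.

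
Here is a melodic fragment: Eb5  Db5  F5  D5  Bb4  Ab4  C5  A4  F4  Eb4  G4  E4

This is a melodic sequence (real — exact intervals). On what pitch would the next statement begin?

The 4-note cells begin on Eb5, Bb4, F4 — each down a 4th from the last.
One more step down a 4th gives C4.

C4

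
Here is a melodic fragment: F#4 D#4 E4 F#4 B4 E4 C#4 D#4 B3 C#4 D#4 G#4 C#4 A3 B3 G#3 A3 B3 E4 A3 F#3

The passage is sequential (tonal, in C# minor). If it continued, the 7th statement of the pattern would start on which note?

A2

With a 7-note motive the entries are F#4, D#4, B3, each down a 3rd from the previous.
Extending the heads down a 3rd: G#3 → E3 → C#3 → A2.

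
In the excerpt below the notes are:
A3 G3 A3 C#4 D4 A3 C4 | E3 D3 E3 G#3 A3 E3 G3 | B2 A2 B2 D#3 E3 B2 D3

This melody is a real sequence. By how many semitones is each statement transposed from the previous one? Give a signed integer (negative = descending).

-5

Unit = 7 notes; the statements start on A3, E3, B2, moving down a 4th each time.
A3 to E3 spans -5 semitones.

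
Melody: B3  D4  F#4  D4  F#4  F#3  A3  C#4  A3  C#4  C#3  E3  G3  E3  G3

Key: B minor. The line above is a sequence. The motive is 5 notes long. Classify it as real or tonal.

Every note is diatonic to B minor.
Cell 1 has +4 semitones from note 2 to 3, but cell 3 has +3 — the interval quality changes while the contour stays the same, which is the hallmark of a tonal sequence.

tonal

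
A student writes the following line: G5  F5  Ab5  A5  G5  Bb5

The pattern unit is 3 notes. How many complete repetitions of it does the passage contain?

6 notes in groups of 3 gives 6/3 = 2 statements.
Starts: G5, A5 — each up a 2nd.

2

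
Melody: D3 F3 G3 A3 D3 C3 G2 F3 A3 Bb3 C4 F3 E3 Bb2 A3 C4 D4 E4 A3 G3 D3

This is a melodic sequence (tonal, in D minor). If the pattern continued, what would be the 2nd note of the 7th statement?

D5

Grouping in 7s, the 2nd note of each cell is F3, A3, C4.
Extending up a 3rd: E4 → G4 → Bb4 → D5.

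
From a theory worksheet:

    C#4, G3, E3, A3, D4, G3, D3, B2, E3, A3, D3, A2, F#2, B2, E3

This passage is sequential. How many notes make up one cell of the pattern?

5

15 notes total. Splitting into 3 groups of 5:
C#4 G3 E3 A3 D4 | G3 D3 B2 E3 A3 | D3 A2 F#2 B2 E3
That's a consistent down a 4th shift per cell, and no other grouping gives one.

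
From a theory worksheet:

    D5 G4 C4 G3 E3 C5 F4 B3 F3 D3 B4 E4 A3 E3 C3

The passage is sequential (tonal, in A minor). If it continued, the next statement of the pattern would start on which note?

With a 5-note motive the entries are D5, C5, B4, each down a 2nd from the previous.
The next head, down a 2nd from B4, is A4.

A4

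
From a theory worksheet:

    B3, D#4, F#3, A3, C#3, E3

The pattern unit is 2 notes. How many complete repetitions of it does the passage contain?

6 notes in groups of 2 gives 6/2 = 3 statements.
Starts: B3, F#3, C#3 — each down a 4th.

3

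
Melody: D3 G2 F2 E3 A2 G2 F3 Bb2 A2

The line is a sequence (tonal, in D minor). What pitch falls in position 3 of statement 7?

E3

Grouping in 3s, the 3rd note of each cell is F2, G2, A2.
Carrying that up a 2nd forward: Bb2 → C3 → D3 → E3.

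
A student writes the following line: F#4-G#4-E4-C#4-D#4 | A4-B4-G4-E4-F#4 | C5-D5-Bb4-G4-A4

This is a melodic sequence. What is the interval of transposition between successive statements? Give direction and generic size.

up a 3rd

With a 5-note motive the entries are F#4, A4, C5, each up a 3rd from the previous.
F#4 to A4 is up a 3rd.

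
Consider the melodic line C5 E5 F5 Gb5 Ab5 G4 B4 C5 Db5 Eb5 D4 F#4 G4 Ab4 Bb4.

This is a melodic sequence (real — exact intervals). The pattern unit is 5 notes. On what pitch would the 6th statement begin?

B2

The 5-note cells begin on C5, G4, D4 — each down a 4th from the last.
Continuing: A3 → E3 → B2. Statement 6 starts on B2.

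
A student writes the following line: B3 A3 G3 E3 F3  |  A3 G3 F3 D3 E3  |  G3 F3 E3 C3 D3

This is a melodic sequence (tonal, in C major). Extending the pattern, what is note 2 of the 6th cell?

The unit is 5 notes. Position-2 pitches of the 3 shown cells: A3, G3, F3.
Each moves down a 2nd. Continuing: E3 → D3 → C3.

C3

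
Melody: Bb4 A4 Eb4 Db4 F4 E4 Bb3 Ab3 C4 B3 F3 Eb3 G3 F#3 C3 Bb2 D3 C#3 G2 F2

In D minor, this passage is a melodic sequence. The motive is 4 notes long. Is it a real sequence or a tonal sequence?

Each cell has the same semitone pattern (-1, -6, -2) — intervals are preserved exactly.
And Eb4 lies outside D minor, so the sequence is real rather than tonal.

real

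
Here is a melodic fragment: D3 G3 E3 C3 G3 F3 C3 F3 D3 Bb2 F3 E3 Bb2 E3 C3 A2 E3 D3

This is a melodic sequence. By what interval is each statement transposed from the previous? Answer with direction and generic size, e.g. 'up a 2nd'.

The 6-note cells begin on D3, C3, Bb2 — each down a 2nd from the last.
From D3 to C3: down a 2nd.

down a 2nd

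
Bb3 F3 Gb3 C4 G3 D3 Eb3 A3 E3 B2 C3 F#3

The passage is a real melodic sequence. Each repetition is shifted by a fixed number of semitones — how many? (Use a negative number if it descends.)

-3

With a 4-note motive the entries are Bb3, G3, E3, each down a 3rd from the previous.
Bb3→G3 is 55 − 58 = -3 semitones.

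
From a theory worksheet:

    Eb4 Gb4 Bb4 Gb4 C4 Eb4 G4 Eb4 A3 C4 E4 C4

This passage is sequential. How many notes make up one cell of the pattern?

12 notes total. Splitting into 3 groups of 4:
Eb4 Gb4 Bb4 Gb4 | C4 Eb4 G4 Eb4 | A3 C4 E4 C4
That's a consistent down a 3rd shift per cell, and no other grouping gives one.

4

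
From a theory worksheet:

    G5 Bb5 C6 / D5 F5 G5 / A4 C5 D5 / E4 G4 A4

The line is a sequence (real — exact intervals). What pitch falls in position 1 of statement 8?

G#2

With 3-note cells, note 1 of each statement runs G5, D5, A4, E4.
Extending down a 4th: B3 → F#3 → C#3 → G#2.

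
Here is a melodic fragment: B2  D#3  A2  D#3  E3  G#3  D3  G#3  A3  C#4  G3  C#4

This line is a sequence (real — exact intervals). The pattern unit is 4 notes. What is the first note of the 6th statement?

Unit = 4 notes; the statements start on B2, E3, A3, moving up a 4th each time.
Continuing: D4 → G4 → C5. Statement 6 starts on C5.

C5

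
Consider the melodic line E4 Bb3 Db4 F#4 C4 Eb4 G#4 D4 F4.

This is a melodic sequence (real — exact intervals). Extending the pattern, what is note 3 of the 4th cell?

G4

The unit is 3 notes. Position-3 pitches of the 3 shown cells: Db4, Eb4, F4.
One more up a 2nd gives G4.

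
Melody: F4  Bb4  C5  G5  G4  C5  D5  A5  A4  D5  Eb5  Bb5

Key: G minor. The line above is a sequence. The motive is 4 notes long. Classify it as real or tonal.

Every note is diatonic to G minor.
Cell 1 has +2 semitones from note 2 to 3, but cell 3 has +1 — the interval quality changes while the contour stays the same, which is the hallmark of a tonal sequence.

tonal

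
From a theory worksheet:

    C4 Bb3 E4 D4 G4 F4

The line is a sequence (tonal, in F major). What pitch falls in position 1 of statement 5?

Grouping in 2s, the 1st note of each cell is C4, E4, G4.
Carrying that up a 3rd forward: Bb4 → D5.

D5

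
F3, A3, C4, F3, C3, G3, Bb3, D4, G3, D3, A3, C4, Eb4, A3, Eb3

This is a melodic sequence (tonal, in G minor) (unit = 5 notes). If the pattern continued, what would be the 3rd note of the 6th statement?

A4

Grouping in 5s, the 3rd note of each cell is C4, D4, Eb4.
Extending up a 2nd: F4 → G4 → A4.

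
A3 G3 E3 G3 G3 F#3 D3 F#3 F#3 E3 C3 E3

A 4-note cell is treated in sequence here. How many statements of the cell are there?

12 notes in groups of 4 gives 12/4 = 3 statements.
Starts: A3, G3, F#3 — each down a 2nd.

3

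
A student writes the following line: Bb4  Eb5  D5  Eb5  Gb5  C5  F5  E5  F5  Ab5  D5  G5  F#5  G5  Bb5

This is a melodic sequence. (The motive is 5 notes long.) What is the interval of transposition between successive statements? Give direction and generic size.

With a 5-note motive the entries are Bb4, C5, D5, each up a 2nd from the previous.
Bb4 to C5 is up a 2nd.

up a 2nd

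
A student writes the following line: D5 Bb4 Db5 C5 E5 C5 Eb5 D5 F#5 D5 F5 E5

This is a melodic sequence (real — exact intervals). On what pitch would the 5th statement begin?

The 4-note cells begin on D5, E5, F#5 — each up a 2nd from the last.
Extending the heads up a 2nd: G#5 → A#5.

A#5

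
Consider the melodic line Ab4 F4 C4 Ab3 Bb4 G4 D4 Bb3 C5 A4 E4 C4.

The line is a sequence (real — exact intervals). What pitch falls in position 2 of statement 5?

C#5

The unit is 4 notes. Position-2 pitches of the 3 shown cells: F4, G4, A4.
Extending up a 2nd: B4 → C#5.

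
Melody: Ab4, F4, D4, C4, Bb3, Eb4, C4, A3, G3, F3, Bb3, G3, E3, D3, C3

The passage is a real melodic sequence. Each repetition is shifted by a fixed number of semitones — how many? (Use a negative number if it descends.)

-5

The 5-note cells begin on Ab4, Eb4, Bb3 — each down a 4th from the last.
Ab4→Eb4 is 63 − 68 = -5 semitones.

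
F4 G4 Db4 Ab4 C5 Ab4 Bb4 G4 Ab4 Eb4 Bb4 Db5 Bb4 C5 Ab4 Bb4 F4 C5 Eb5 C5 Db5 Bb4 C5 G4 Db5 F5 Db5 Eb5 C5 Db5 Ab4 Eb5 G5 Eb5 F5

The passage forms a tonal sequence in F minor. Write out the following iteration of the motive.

The 7-note cells begin on F4, G4, Ab4, Bb4, C5 — each up a 2nd from the last.
So cell 6 is Db5 Eb5 Bb4 F5 Ab5 F5 G5.

Db5 Eb5 Bb4 F5 Ab5 F5 G5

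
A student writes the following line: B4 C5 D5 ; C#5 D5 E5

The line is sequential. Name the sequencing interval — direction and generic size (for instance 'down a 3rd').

up a 2nd

Unit = 3 notes; the statements start on B4, C#5, moving up a 2nd each time.
B4 to C#5 is up a 2nd.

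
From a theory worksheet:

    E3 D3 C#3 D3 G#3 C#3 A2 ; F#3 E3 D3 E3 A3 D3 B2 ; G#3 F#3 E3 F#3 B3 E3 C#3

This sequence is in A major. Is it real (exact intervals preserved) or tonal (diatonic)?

tonal

Every note is diatonic to A major.
Cell 1 has -1 semitones from note 2 to 3, but cell 2 has -2 — the interval quality changes while the contour stays the same, which is the hallmark of a tonal sequence.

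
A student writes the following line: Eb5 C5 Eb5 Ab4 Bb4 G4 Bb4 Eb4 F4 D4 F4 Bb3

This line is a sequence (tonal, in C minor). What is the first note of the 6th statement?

D3

The 4-note cells begin on Eb5, Bb4, F4 — each down a 4th from the last.
Extending the heads down a 4th: C4 → G3 → D3.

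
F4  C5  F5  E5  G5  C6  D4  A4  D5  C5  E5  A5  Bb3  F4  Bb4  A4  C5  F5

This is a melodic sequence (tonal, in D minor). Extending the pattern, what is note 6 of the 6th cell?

G4

With 6-note cells, note 6 of each statement runs C6, A5, F5.
Extending down a 3rd: D5 → Bb4 → G4.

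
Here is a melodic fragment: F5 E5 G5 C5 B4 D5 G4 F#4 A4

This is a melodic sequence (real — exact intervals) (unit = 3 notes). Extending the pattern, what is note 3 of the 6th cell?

F#3

The unit is 3 notes. Position-3 pitches of the 3 shown cells: G5, D5, A4.
Carrying that down a 4th forward: E4 → B3 → F#3.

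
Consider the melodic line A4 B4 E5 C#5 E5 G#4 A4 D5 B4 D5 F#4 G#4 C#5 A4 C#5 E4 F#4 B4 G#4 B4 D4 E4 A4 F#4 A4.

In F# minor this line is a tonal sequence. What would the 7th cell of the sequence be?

Taking 5-note groups, the heads are A4, G#4, F#4, E4, D4: the pattern moves down a 2nd.
Continuing the starts: C#4 → B3.
From B3 the diatonic shape gives B3 C#4 F#4 D4 F#4.

B3 C#4 F#4 D4 F#4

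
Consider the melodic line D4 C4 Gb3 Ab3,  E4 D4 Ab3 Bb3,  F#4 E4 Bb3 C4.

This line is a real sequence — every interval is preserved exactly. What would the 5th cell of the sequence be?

A#4 G#4 D4 E4

With a 4-note motive the entries are D4, E4, F#4, each up a 2nd from the previous.
Continuing the starts: G#4 → A#4.
From A#4 the exact shape gives A#4 G#4 D4 E4.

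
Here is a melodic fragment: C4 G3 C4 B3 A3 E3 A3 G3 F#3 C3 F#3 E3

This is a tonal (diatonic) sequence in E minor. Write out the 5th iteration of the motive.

B2 F#2 B2 A2

The 4-note cells begin on C4, A3, F#3 — each down a 3rd from the last.
Carrying on: D3 → B2.
Statement 5 starts on B2 and keeps the same diatonic contour: B2 F#2 B2 A2.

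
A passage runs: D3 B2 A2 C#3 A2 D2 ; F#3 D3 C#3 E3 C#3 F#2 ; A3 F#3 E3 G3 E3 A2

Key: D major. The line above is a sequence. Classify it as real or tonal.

Every note is diatonic to D major.
Cell 1 has -3 semitones from note 1 to 2, but cell 2 has -4 — the interval quality changes while the contour stays the same, which is the hallmark of a tonal sequence.

tonal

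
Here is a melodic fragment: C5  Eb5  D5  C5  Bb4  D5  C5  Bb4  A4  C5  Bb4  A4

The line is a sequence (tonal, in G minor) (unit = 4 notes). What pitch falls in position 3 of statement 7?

Eb4

Grouping in 4s, the 3rd note of each cell is D5, C5, Bb4.
Carrying that down a 2nd forward: A4 → G4 → F4 → Eb4.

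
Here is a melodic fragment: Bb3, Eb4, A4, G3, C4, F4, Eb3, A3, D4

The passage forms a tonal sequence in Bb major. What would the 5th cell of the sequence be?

A2 D3 G3

Taking 3-note groups, the heads are Bb3, G3, Eb3: the pattern moves down a 3rd.
Continuing the starts: C3 → A2.
From A2 the diatonic shape gives A2 D3 G3.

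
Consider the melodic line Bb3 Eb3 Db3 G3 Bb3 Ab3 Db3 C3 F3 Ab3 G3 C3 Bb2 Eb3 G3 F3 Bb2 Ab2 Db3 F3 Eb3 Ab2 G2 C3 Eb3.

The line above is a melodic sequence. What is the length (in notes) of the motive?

5

Try groups of 5 (5 cells in 25 notes):
Bb3 Eb3 Db3 G3 Bb3 | Ab3 Db3 C3 F3 Ab3 | G3 C3 Bb2 Eb3 G3 | F3 Bb2 Ab2 Db3 F3 | Eb3 Ab2 G2 C3 Eb3
That's a consistent down a 2nd shift per cell, and no other grouping gives one.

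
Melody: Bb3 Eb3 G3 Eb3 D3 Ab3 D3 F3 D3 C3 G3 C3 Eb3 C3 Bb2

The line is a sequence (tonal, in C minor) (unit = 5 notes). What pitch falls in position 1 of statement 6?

D3

With 5-note cells, note 1 of each statement runs Bb3, Ab3, G3.
Each moves down a 2nd. Continuing: F3 → Eb3 → D3.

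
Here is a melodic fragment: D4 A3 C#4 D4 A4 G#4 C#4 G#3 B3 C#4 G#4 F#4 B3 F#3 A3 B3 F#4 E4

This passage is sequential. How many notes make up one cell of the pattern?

There are 18 notes; a 6-note unit gives 3 cells:
D4 A3 C#4 D4 A4 G#4 | C#4 G#3 B3 C#4 G#4 F#4 | B3 F#3 A3 B3 F#4 E4
That's a consistent down a 2nd shift per cell, and no other grouping gives one.

6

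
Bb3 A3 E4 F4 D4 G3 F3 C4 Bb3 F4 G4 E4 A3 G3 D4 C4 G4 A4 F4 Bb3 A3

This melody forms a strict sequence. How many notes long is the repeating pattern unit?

7

Try groups of 7 (3 cells in 21 notes):
Bb3 A3 E4 F4 D4 G3 F3 | C4 Bb3 F4 G4 E4 A3 G3 | D4 C4 G4 A4 F4 Bb3 A3
That's a consistent up a 2nd shift per cell, and no other grouping gives one.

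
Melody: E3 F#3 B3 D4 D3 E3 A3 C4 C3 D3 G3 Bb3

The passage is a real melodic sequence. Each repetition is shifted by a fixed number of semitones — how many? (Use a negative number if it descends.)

Unit = 4 notes; the statements start on E3, D3, C3, moving down a 2nd each time.
Counting half-steps from E3 to D3: -2.

-2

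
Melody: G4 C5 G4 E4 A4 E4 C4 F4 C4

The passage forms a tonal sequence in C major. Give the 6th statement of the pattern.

D3 G3 D3

With a 3-note motive the entries are G4, E4, C4, each down a 3rd from the previous.
Extending down a 3rd: A3 → F3 → D3.
Statement 6 starts on D3 and keeps the same diatonic contour: D3 G3 D3.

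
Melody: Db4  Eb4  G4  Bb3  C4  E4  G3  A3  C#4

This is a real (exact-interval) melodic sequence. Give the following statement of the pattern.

E3 F#3 A#3

Taking 3-note groups, the heads are Db4, Bb3, G3: the pattern moves down a 3rd.
Statement 4 starts on E3 and keeps the same exact contour: E3 F#3 A#3.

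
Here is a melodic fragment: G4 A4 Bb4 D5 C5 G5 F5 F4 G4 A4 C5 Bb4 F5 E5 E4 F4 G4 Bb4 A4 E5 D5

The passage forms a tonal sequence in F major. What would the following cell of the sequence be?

The 7-note cells begin on G4, F4, E4 — each down a 2nd from the last.
So cell 4 is D4 E4 F4 A4 G4 D5 C5.

D4 E4 F4 A4 G4 D5 C5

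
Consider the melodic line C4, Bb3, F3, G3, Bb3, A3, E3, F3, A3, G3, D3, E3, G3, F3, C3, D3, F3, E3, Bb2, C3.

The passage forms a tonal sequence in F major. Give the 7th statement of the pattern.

The 4-note cells begin on C4, Bb3, A3, G3, F3 — each down a 2nd from the last.
Continuing the starts: E3 → D3.
From D3 the diatonic shape gives D3 C3 G2 A2.

D3 C3 G2 A2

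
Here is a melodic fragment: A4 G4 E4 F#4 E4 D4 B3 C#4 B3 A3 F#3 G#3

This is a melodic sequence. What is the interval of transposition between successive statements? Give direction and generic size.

down a 4th

Taking 4-note groups, the heads are A4, E4, B3: the pattern moves down a 4th.
From A4 to E4: down a 4th.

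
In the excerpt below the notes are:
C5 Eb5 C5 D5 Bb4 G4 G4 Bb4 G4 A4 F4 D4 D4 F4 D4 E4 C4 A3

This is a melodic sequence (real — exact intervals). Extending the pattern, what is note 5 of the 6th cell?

A2

Grouping in 6s, the 5th note of each cell is Bb4, F4, C4.
Each moves down a 4th. Continuing: G3 → D3 → A2.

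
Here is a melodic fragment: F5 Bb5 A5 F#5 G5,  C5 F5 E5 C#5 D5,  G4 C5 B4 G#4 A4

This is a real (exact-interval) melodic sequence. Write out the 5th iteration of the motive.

The 5-note cells begin on F5, C5, G4 — each down a 4th from the last.
Carrying on: D4 → A3.
From A3 the exact shape gives A3 D4 C#4 A#3 B3.

A3 D4 C#4 A#3 B3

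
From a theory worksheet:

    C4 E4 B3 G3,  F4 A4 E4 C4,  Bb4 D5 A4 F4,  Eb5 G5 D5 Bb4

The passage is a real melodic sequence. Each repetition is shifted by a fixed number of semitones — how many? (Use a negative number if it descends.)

5

The 4-note cells begin on C4, F4, Bb4, Eb5 — each up a 4th from the last.
C4→F4 is 65 − 60 = 5 semitones.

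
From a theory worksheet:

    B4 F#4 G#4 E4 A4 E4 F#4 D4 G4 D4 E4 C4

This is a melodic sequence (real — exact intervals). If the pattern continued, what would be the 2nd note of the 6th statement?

Ab3

The unit is 4 notes. Position-2 pitches of the 3 shown cells: F#4, E4, D4.
Extending down a 2nd: C4 → Bb3 → Ab3.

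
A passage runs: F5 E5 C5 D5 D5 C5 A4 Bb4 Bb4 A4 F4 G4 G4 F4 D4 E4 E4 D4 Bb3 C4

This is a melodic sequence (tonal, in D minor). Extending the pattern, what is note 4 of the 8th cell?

D3

The unit is 4 notes. Position-4 pitches of the 5 shown cells: D5, Bb4, G4, E4, C4.
Extending down a 3rd: A3 → F3 → D3.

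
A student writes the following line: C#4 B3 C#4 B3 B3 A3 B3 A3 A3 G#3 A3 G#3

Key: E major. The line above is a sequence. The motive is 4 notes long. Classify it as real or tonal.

tonal

Every note is diatonic to E major.
Cell 1 has -2 semitones from note 1 to 2, but cell 3 has -1 — the interval quality changes while the contour stays the same, which is the hallmark of a tonal sequence.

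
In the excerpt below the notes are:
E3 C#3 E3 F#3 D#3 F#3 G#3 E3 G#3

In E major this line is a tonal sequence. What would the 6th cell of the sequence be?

The 3-note cells begin on E3, F#3, G#3 — each up a 2nd from the last.
Carrying on: A3 → B3 → C#4.
So cell 6 is C#4 A3 C#4.

C#4 A3 C#4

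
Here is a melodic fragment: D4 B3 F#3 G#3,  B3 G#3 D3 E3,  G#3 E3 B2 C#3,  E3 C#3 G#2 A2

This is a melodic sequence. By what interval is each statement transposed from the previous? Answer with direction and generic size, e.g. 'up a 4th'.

The 4-note cells begin on D4, B3, G#3, E3 — each down a 3rd from the last.
From D4 to B3: down a 3rd.

down a 3rd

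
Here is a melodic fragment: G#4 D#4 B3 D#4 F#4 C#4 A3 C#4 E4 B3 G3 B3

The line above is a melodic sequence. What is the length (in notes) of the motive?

12 notes total. Splitting into 3 groups of 4:
G#4 D#4 B3 D#4 | F#4 C#4 A3 C#4 | E4 B3 G3 B3
Each cell is the previous one down a 2nd — so the unit is 4 notes.

4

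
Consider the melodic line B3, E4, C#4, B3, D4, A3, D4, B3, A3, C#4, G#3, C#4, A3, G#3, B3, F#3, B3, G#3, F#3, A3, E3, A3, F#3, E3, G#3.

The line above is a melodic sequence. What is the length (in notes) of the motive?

5

There are 25 notes; a 5-note unit gives 5 cells:
B3 E4 C#4 B3 D4 | A3 D4 B3 A3 C#4 | G#3 C#4 A3 G#3 B3 | F#3 B3 G#3 F#3 A3 | E3 A3 F#3 E3 G#3
That's a consistent down a 2nd shift per cell, and no other grouping gives one.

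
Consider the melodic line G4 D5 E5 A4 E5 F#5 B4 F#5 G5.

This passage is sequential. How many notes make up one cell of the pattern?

3

Try groups of 3 (3 cells in 9 notes):
G4 D5 E5 | A4 E5 F#5 | B4 F#5 G5
That's a consistent up a 2nd shift per cell, and no other grouping gives one.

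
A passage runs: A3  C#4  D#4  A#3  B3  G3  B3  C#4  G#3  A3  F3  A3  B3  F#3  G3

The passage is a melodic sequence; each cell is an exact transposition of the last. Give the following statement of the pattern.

Taking 5-note groups, the heads are A3, G3, F3: the pattern moves down a 2nd.
Statement 4 starts on Eb3 and keeps the same exact contour: Eb3 G3 A3 E3 F3.

Eb3 G3 A3 E3 F3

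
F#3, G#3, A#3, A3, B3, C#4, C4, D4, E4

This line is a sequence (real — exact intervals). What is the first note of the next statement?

The 3-note cells begin on F#3, A3, C4 — each up a 3rd from the last.
The next head, up a 3rd from C4, is Eb4.

Eb4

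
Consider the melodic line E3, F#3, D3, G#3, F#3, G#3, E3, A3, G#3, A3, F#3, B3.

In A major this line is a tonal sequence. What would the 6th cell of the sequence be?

The 4-note cells begin on E3, F#3, G#3 — each up a 2nd from the last.
Extending up a 2nd: A3 → B3 → C#4.
So cell 6 is C#4 D4 B3 E4.

C#4 D4 B3 E4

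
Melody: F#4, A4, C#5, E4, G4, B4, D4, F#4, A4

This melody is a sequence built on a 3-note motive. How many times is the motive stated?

9 notes in groups of 3 gives 9/3 = 3 statements.
Starts: F#4, E4, D4 — each down a 2nd.

3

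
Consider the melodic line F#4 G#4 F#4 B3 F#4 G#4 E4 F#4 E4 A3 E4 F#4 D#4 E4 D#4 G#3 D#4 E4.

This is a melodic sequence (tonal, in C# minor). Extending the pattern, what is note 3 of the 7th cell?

With 6-note cells, note 3 of each statement runs F#4, E4, D#4.
Each moves down a 2nd. Continuing: C#4 → B3 → A3 → G#3.

G#3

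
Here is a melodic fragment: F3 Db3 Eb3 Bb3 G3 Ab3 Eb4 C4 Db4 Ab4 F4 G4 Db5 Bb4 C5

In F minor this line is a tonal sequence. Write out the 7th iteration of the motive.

With a 3-note motive the entries are F3, Bb3, Eb4, Ab4, Db5, each up a 4th from the previous.
Continuing the starts: G5 → C6.
From C6 the diatonic shape gives C6 Ab5 Bb5.

C6 Ab5 Bb5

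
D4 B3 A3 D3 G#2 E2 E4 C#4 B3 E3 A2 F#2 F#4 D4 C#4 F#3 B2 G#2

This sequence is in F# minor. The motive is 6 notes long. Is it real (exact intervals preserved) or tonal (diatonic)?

Every note is diatonic to F# minor.
Cell 1 has -6 semitones from note 4 to 5, but cell 2 has -7 — the interval quality changes while the contour stays the same, which is the hallmark of a tonal sequence.

tonal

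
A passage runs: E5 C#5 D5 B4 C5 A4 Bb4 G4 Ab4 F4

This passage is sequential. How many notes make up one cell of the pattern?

2

Try groups of 2 (5 cells in 10 notes):
E5 C#5 | D5 B4 | C5 A4 | Bb4 G4 | Ab4 F4
Every group is a transposition down a 2nd of the one before; no shorter unit works.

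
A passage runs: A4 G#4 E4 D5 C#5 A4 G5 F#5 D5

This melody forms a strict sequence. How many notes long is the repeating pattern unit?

There are 9 notes; a 3-note unit gives 3 cells:
A4 G#4 E4 | D5 C#5 A4 | G5 F#5 D5
That's a consistent up a 4th shift per cell, and no other grouping gives one.

3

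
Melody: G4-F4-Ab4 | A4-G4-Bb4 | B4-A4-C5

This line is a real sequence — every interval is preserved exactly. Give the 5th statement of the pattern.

D#5 C#5 E5

Unit = 3 notes; the statements start on G4, A4, B4, moving up a 2nd each time.
Carrying on: C#5 → D#5.
So cell 5 is D#5 C#5 E5.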